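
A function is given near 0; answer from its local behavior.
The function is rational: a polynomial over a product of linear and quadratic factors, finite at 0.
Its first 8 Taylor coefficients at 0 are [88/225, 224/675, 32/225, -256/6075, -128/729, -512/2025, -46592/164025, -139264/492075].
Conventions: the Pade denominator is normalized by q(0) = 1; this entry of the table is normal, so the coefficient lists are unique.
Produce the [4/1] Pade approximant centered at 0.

The Pade approximant has numerator coefficients [88/225, -3904/16875, -1888/5625, -37504/151875, -52352/455625]; denominator coefficients [1, -36/25].

Taylor coefficients needed (read off): a_0 = 88/225, a_1 = 224/675, a_2 = 32/225, a_3 = -256/6075, a_4 = -128/729, a_5 = -512/2025.
Write the denominator as Q(ζ) = 1 + q1*ζ. Requiring Q*f - P = O(ζ^6) with deg P <= 4 kills the coefficients of ζ^5..ζ^5 in Q*f:
  ζ^5: a_5 + q1*a_4 = 0, i.e. -512/2025 + (-128/729)*q1 = 0.
Solving this linear system: q1 = -36/25.
The numerator is Q*f truncated at degree 4: P0 = a_0 = 88/225; P1 = a_1 + q1*a_0 = -3904/16875; P2 = a_2 + q1*a_1 = -1888/5625; P3 = a_3 + q1*a_2 = -37504/151875; P4 = a_4 + q1*a_3 = -52352/455625.


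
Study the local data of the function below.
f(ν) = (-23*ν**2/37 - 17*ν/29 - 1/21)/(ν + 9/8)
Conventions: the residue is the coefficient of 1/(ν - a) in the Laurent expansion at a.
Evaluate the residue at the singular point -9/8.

At the order-1 pole -9/8 set g(ν) = (ν - (-9/8))*f(ν) = -23*ν**2/37 - 17*ν/29 - 1/21.
Simple pole: residue = g(a) at a = -9/8, which is -252191/1442112.

The residue is -252191/1442112.


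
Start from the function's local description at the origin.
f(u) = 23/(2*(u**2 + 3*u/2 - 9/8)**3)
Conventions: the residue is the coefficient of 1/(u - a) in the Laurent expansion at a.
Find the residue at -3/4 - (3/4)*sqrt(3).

The factor u**2 + 3*u/2 - 9/8 splits as (u - a)(u - a') with a = -3/4 - (3/4)*sqrt(3), a' = -3/4 + (3/4)*sqrt(3). At the order-3 pole a set g(u) = (u - a)^3*f(u) = [23/2] / (u - a')^3.
Order-3 pole: residue = g''(a)/2; g''(-3/4 - (3/4)*sqrt(3)) = -(1472/2187)*sqrt(3), so the residue is -(736/2187)*sqrt(3).

The residue is -(736/2187)*sqrt(3).


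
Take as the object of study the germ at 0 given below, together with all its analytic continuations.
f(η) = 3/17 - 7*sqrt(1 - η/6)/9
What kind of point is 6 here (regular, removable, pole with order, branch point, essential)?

The point is an algebraic (square-root) branch point.

The term (-7/9)*sqrt(1 - η/(6)) has argument 1 - 6/(6) = 0 at 6: a square-root (algebraic, two-sheeted) branch point; the remaining terms are analytic or single-valued there.


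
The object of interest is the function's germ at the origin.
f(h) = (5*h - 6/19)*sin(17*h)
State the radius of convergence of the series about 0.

The factor sin(17*h) is entire and contributes no finite singular point.
The polynomial part has no poles.
No finite singular points: the Taylor series at 0 converges everywhere.

The radius of convergence is infinite.


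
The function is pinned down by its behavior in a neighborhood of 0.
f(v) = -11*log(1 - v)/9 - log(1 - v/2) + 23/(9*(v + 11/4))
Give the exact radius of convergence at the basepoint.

Denominator factor (v + 11/4): pole of order 1 at -11/4, modulus 11/4.
Branch term (-1)*log(1 - v/(2)): its argument vanishes at v = 2, a logarithmic branch point, modulus 2.
Branch term (-11/9)*log(1 - v/(1)): its argument vanishes at v = 1, a logarithmic branch point, modulus 1.
The radius of convergence is the smallest modulus among the singular points: 1.

The radius of convergence is 1.


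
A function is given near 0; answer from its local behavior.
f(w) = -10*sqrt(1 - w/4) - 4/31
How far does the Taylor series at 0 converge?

The radius of convergence is 4.

Branch term (-10)*sqrt(1 - w/(4)): its argument vanishes at w = 4, a square-root branch point, modulus 4.
The radius of convergence is the smallest modulus among the singular points: 4.


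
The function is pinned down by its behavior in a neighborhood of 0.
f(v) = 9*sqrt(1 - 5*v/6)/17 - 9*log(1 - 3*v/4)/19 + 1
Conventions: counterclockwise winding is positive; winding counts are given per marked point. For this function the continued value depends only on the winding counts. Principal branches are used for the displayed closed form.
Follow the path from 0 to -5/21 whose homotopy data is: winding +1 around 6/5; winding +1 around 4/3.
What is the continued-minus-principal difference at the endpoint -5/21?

Continued minus principal equals (-(3/119)*sqrt(2114)) - ((18/19)*pi)*i.

The rational part is single-valued and drops out of the difference; each branch term changes only by its own monodromy.
(9/17)*sqrt(1 - v/(6/5)): winding +1 is odd, the square root flips sign, contributing -2*(9/17)*sqrt(1 - (-5/21)/(6/5)) = -2*(9/17)*sqrt(151/126) = -(3/119)*sqrt(2114).
(-9/19)*log(1 - v/(4/3)): each positive loop around 4/3 adds 2*pi*i to the log, so winding +1 contributes (-9/19)*(1)*2*pi*i = -(18/19)*pi*i.
Summing the contributions at v = -5/21 gives (-(3/119)*sqrt(2114)) - ((18/19)*pi)*i.


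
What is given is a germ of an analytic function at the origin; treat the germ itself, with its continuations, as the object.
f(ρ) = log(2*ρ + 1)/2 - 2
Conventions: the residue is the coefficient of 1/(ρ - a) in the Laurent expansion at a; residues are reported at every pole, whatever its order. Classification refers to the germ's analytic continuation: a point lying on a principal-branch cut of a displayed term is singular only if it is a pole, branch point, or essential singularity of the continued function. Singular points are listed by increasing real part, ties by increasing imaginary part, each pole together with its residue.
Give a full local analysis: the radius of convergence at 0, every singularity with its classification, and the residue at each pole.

Branch term (1/2)*log(1 - ρ/(-1/2)): its argument vanishes at ρ = -1/2, a logarithmic branch point, modulus 1/2.
The radius of convergence is the smallest modulus among the singular points: 1/2.

Radius of convergence at 0: 1/2.
At -1/2: a logarithmic branch point.


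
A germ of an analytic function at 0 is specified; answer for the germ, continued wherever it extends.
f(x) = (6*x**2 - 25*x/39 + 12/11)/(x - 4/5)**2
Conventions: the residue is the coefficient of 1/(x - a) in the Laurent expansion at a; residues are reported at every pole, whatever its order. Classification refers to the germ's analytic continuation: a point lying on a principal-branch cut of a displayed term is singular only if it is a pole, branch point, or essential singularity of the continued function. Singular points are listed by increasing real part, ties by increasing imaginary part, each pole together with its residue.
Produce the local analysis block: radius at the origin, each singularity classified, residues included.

Radius of convergence at 0: 4/5.
At 4/5: a pole of order 2; residue 1747/195.

Denominator factor (x - 4/5)^2: pole of order 2 at 4/5, modulus 4/5.
The radius of convergence is the smallest modulus among the singular points: 4/5.
At the order-2 pole 4/5 set g(x) = (x - (4/5))^2*f(x) = 6*x**2 - 25*x/39 + 12/11.
Order-2 pole: residue = g'(a); g'(4/5) = 1747/195, so the residue is 1747/195.


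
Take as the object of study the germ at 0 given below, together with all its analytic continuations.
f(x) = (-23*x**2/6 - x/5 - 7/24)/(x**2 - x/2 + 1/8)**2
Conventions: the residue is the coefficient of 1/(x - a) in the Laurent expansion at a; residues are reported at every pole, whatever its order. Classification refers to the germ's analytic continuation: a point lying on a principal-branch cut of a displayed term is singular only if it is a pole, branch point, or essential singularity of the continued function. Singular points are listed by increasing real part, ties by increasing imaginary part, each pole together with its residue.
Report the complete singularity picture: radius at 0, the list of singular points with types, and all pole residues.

Denominator factor (x**2 - x/2 + 1/8)^2: discriminant -1/4, complex-conjugate roots (1/4) + (1/4)*i and (1/4) - (1/4)*i; poles of order 2, moduli (1/4)*sqrt(2) and (1/4)*sqrt(2).
The radius of convergence is the smallest modulus among the singular points: (1/4)*sqrt(2).
The factor x**2 - x/2 + 1/8 splits as (x - a)(x - a') with a = (1/4) - (1/4)*i, a' = (1/4) + (1/4)*i. At the order-2 pole a set g(x) = (x - a)^2*f(x) = [-23*x**2/6 - x/5 - 7/24] / (x - a')^2.
Order-2 pole: residue = g'(a); g'((1/4) - (1/4)*i) = -(197/15)*i, so the residue is -(197/15)*i.
The factor x**2 - x/2 + 1/8 splits as (x - a)(x - a') with a = (1/4) + (1/4)*i, a' = (1/4) - (1/4)*i. At the order-2 pole a set g(x) = (x - a)^2*f(x) = [-23*x**2/6 - x/5 - 7/24] / (x - a')^2.
Order-2 pole: residue = g'(a); g'((1/4) + (1/4)*i) = (197/15)*i, so the residue is (197/15)*i.
List the singular points by increasing real part (a conjugate pair: the negative imaginary part first).

Radius of convergence at 0: (1/4)*sqrt(2).
At (1/4) - (1/4)*i: a pole of order 2; residue -(197/15)*i.
At (1/4) + (1/4)*i: a pole of order 2; residue (197/15)*i.


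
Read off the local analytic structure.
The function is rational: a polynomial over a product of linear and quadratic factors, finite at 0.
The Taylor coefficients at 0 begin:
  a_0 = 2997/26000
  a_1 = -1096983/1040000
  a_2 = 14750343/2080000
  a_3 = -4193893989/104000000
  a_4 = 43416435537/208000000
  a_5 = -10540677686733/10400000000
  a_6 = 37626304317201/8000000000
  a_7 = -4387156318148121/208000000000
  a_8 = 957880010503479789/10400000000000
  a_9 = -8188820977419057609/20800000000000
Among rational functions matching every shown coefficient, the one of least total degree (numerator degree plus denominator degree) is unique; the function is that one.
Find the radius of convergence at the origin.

The radius of convergence is 6 - (7/3)*sqrt(6).

No rational of total degree below 8 reproduces all 10 coefficients; solving the [1/7] Pade equations on them gives f(β) = (-17*β/40 - 37/13)/((β - 2/3)*(β**2 + 12*β + 10/3)**3), whose expansion matches every shown term.
Denominator factor (β**2 + 12*β + 10/3)^3: discriminant 392/3, real irrational roots -6 + (7/3)*sqrt(6) and -6 - (7/3)*sqrt(6); poles of order 3, moduli 6 - (7/3)*sqrt(6) and 6 + (7/3)*sqrt(6).
Denominator factor (β - 2/3): pole of order 1 at 2/3, modulus 2/3.
The radius of convergence is the smallest modulus among the singular points: 6 - (7/3)*sqrt(6).


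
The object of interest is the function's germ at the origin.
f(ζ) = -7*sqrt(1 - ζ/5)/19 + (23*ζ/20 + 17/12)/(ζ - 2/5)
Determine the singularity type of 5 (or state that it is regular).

The point is an algebraic (square-root) branch point.

The term (-7/19)*sqrt(1 - ζ/(5)) has argument 1 - 5/(5) = 0 at 5: a square-root (algebraic, two-sheeted) branch point; the remaining terms are analytic or single-valued there.


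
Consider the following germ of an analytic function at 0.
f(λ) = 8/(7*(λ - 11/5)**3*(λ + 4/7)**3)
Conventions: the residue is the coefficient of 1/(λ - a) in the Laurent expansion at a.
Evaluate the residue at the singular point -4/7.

The residue is -360150000/8587340257.

At the order-3 pole -4/7 set g(λ) = (λ - (-4/7))^3*f(λ) = 8/(7*(λ - 11/5)**3).
Order-3 pole: residue = g''(a)/2; g''(-4/7) = -720300000/8587340257, so the residue is -360150000/8587340257.


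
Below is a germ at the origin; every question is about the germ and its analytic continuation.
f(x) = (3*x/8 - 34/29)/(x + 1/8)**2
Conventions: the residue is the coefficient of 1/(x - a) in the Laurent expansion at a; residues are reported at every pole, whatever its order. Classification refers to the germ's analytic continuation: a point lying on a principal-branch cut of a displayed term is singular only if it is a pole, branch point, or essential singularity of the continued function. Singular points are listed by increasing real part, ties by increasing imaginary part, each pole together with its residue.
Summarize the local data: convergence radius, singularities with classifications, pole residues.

Denominator factor (x + 1/8)^2: pole of order 2 at -1/8, modulus 1/8.
The radius of convergence is the smallest modulus among the singular points: 1/8.
At the order-2 pole -1/8 set g(x) = (x - (-1/8))^2*f(x) = 3*x/8 - 34/29.
Order-2 pole: residue = g'(a); g'(-1/8) = 3/8, so the residue is 3/8.

Radius of convergence at 0: 1/8.
At -1/8: a pole of order 2; residue 3/8.


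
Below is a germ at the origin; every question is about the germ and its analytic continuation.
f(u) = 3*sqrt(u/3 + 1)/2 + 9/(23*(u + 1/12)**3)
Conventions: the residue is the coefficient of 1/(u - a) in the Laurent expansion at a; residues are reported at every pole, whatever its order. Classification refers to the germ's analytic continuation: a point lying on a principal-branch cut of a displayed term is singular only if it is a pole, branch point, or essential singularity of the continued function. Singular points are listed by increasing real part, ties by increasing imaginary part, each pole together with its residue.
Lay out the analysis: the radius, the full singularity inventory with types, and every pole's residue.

Denominator factor (u + 1/12)^3: pole of order 3 at -1/12, modulus 1/12.
Branch term (3/2)*sqrt(1 - u/(-3)): its argument vanishes at u = -3, a square-root branch point, modulus 3.
The radius of convergence is the smallest modulus among the singular points: 1/12.
The branch term is analytic at -1/12 and contributes nothing to the residue; only the rational part matters.
At the order-3 pole -1/12 set g(u) = (u - (-1/12))^3*(rational part) = 9/23.
Order-3 pole: residue = g''(a)/2; g''(-1/12) = 0, so the residue is 0.
List the singular points by increasing real part (a conjugate pair: the negative imaginary part first).

Radius of convergence at 0: 1/12.
At -3: an algebraic (square-root) branch point.
At -1/12: a pole of order 3; residue 0.


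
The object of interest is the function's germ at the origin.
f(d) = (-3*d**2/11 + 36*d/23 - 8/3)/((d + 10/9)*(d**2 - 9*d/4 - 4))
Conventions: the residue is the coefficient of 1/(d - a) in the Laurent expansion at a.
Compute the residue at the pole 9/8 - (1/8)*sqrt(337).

The factor d**2 - 9*d/4 - 4 splits as (d - a)(d - a') with a = 9/8 - (1/8)*sqrt(337), a' = 9/8 + (1/8)*sqrt(337). At the order-1 pole a set g(d) = (d - a)*f(d) = [(-3*d**2/11 + 36*d/23 - 8/3)/(d + 10/9)] / (d - a').
Simple pole: residue = g(a) at a = 9/8 - (1/8)*sqrt(337), which is -197343/21758 - (3613065/7332446)*sqrt(337).

The residue is -197343/21758 - (3613065/7332446)*sqrt(337).


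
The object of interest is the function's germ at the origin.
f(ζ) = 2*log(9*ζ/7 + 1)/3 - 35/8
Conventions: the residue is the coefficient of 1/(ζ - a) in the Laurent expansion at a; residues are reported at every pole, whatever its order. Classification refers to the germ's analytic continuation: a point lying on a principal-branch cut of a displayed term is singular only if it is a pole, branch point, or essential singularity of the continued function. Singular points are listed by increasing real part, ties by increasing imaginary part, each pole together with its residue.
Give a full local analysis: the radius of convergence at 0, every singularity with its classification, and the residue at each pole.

Branch term (2/3)*log(1 - ζ/(-7/9)): its argument vanishes at ζ = -7/9, a logarithmic branch point, modulus 7/9.
The radius of convergence is the smallest modulus among the singular points: 7/9.

Radius of convergence at 0: 7/9.
At -7/9: a logarithmic branch point.


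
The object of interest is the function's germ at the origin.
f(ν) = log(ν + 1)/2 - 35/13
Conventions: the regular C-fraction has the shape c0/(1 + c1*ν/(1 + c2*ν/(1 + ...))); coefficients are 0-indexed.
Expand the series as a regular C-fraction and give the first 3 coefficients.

The regular C-fraction coefficients are [-35/13, 13/70, 11/35].

Taylor coefficients (expand at 0): a_0 = -35/13, a_1 = 1/2, a_2 = -1/4.
c0 = a_0 = -35/13. Peel one level at a time: if S = 1 + c*ν/S' with S'(0) = 1, then c is the ν-coefficient of S and S' = c*ν/(S - 1).
S_1 = c0/f = 1 + (13/70)*ν + (-143/2450)*ν^2 + ...; c1 = 13/70.
S_2 = c1*ν/(S_1 - 1) = 1 + (11/35)*ν + ...; c2 = 11/35.


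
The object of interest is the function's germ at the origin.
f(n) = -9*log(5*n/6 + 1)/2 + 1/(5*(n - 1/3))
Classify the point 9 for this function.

Denominator factors: n - 1/3 = 26/3 at n = 9 — none vanishes.
Branch term log(1 - n/(-6/5)): argument at 9 is 17/2, nonzero, so 9 is not its branch point (a point on a principal cut is still regular for the continued germ).
So the germ continues analytically to 9.

The point is a regular point.


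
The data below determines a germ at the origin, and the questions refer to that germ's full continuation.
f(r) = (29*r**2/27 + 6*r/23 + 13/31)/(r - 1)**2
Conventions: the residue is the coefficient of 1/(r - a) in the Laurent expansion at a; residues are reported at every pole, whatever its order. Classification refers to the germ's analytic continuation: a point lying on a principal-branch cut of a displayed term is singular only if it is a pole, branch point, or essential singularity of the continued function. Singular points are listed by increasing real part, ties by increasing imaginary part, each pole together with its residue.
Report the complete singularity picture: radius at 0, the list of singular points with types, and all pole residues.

Denominator factor (r - 1)^2: pole of order 2 at 1, modulus 1.
The radius of convergence is the smallest modulus among the singular points: 1.
At the order-2 pole 1 set g(r) = (r - (1))^2*f(r) = 29*r**2/27 + 6*r/23 + 13/31.
Order-2 pole: residue = g'(a); g'(1) = 1496/621, so the residue is 1496/621.

Radius of convergence at 0: 1.
At 1: a pole of order 2; residue 1496/621.


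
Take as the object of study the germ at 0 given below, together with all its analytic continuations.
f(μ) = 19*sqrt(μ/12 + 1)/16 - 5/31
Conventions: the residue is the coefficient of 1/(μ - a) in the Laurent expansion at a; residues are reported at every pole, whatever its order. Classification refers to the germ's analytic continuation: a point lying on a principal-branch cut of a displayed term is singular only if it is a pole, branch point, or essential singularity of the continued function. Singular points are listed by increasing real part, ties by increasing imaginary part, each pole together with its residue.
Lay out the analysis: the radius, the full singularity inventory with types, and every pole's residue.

Radius of convergence at 0: 12.
At -12: an algebraic (square-root) branch point.

Branch term (19/16)*sqrt(1 - μ/(-12)): its argument vanishes at μ = -12, a square-root branch point, modulus 12.
The radius of convergence is the smallest modulus among the singular points: 12.


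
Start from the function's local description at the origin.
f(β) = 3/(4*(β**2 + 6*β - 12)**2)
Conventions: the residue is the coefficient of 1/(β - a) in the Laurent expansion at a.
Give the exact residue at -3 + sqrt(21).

The residue is -(1/2352)*sqrt(21).

The factor β**2 + 6*β - 12 splits as (β - a)(β - a') with a = -3 + sqrt(21), a' = -3 - sqrt(21). At the order-2 pole a set g(β) = (β - a)^2*f(β) = [3/4] / (β - a')^2.
Order-2 pole: residue = g'(a); g'(-3 + sqrt(21)) = -(1/2352)*sqrt(21), so the residue is -(1/2352)*sqrt(21).


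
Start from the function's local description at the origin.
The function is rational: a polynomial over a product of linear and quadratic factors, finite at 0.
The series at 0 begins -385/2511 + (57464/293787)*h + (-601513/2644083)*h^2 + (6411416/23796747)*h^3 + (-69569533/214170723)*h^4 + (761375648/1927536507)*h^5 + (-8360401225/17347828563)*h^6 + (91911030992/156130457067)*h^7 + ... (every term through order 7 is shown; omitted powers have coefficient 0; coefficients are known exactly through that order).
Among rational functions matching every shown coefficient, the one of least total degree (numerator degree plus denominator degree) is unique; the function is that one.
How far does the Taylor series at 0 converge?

The radius of convergence is 9/11.

No rational of total degree below 4 reproduces all 8 coefficients; solving the [1/3] Pade equations on them gives f(h) = (-9*h/13 - 35/31)/((h + 9/11)*(h + 3)**2), whose expansion matches every shown term.
Denominator factor (h + 3)^2: pole of order 2 at -3, modulus 3.
Denominator factor (h + 9/11): pole of order 1 at -9/11, modulus 9/11.
The radius of convergence is the smallest modulus among the singular points: 9/11.


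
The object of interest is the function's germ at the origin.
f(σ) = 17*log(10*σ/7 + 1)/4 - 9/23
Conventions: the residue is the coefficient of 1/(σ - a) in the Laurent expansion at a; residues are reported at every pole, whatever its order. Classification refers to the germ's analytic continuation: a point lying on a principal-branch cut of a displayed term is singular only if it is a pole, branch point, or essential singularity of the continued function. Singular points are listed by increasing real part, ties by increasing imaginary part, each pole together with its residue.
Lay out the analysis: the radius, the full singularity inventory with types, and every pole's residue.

Radius of convergence at 0: 7/10.
At -7/10: a logarithmic branch point.

Branch term (17/4)*log(1 - σ/(-7/10)): its argument vanishes at σ = -7/10, a logarithmic branch point, modulus 7/10.
The radius of convergence is the smallest modulus among the singular points: 7/10.


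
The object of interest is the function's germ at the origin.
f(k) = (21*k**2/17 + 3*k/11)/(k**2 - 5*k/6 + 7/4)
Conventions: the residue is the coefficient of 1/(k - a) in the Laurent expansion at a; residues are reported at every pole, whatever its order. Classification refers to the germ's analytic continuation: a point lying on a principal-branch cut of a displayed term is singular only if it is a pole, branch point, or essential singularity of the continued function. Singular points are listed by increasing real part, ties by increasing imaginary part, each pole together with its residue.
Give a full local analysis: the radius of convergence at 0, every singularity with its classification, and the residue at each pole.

Radius of convergence at 0: (1/2)*sqrt(7).
At (5/12) - ((1/12)*sqrt(227))*i: a pole of order 1; residue (487/748) - ((7267/169796)*sqrt(227))*i.
At (5/12) + ((1/12)*sqrt(227))*i: a pole of order 1; residue (487/748) + ((7267/169796)*sqrt(227))*i.

Denominator factor (k**2 - 5*k/6 + 7/4): discriminant -227/36, complex-conjugate roots (5/12) + ((1/12)*sqrt(227))*i and (5/12) - ((1/12)*sqrt(227))*i; poles of order 1, moduli (1/2)*sqrt(7) and (1/2)*sqrt(7).
The radius of convergence is the smallest modulus among the singular points: (1/2)*sqrt(7).
The factor k**2 - 5*k/6 + 7/4 splits as (k - a)(k - a') with a = (5/12) - ((1/12)*sqrt(227))*i, a' = (5/12) + ((1/12)*sqrt(227))*i. At the order-1 pole a set g(k) = (k - a)*f(k) = [21*k**2/17 + 3*k/11] / (k - a').
Simple pole: residue = g(a) at a = (5/12) - ((1/12)*sqrt(227))*i, which is (487/748) - ((7267/169796)*sqrt(227))*i.
The factor k**2 - 5*k/6 + 7/4 splits as (k - a)(k - a') with a = (5/12) + ((1/12)*sqrt(227))*i, a' = (5/12) - ((1/12)*sqrt(227))*i. At the order-1 pole a set g(k) = (k - a)*f(k) = [21*k**2/17 + 3*k/11] / (k - a').
Simple pole: residue = g(a) at a = (5/12) + ((1/12)*sqrt(227))*i, which is (487/748) + ((7267/169796)*sqrt(227))*i.
List the singular points by increasing real part (a conjugate pair: the negative imaginary part first).


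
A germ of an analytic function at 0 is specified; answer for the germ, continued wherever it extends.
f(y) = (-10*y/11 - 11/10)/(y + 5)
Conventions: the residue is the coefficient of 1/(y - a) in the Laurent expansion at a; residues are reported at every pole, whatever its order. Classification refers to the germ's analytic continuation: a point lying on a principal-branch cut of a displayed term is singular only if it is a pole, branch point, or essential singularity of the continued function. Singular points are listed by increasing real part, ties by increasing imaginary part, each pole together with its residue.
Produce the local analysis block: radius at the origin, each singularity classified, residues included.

Radius of convergence at 0: 5.
At -5: a pole of order 1; residue 379/110.

Denominator factor (y + 5): pole of order 1 at -5, modulus 5.
The radius of convergence is the smallest modulus among the singular points: 5.
At the order-1 pole -5 set g(y) = (y - (-5))*f(y) = -10*y/11 - 11/10.
Simple pole: residue = g(a) at a = -5, which is 379/110.


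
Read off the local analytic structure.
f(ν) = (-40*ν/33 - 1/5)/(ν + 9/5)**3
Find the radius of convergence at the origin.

The radius of convergence is 9/5.

Denominator factor (ν + 9/5)^3: pole of order 3 at -9/5, modulus 9/5.
The radius of convergence is the smallest modulus among the singular points: 9/5.


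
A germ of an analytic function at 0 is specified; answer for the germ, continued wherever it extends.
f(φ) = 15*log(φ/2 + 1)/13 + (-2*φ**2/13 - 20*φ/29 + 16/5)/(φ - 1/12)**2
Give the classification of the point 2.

The point is a regular point.

Denominator factors: φ - 1/12 = 23/12 at φ = 2 — none vanishes.
Branch term log(1 - φ/(-2)): argument at 2 is 2, nonzero, so 2 is not its branch point (a point on a principal cut is still regular for the continued germ).
So the germ continues analytically to 2.


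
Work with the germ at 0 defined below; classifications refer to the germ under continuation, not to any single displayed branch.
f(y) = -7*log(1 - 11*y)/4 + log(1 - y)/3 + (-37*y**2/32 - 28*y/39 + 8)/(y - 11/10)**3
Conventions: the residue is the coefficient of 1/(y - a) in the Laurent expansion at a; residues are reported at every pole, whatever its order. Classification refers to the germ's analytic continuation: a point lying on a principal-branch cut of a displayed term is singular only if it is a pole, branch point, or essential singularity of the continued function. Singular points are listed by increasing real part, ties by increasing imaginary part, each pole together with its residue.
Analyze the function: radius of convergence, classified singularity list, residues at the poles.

Radius of convergence at 0: 1/11.
At 1/11: a logarithmic branch point.
At 1: a logarithmic branch point.
At 11/10: a pole of order 3; residue -37/32.

Denominator factor (y - 11/10)^3: pole of order 3 at 11/10, modulus 11/10.
Branch term (-7/4)*log(1 - y/(1/11)): its argument vanishes at y = 1/11, a logarithmic branch point, modulus 1/11.
Branch term (1/3)*log(1 - y/(1)): its argument vanishes at y = 1, a logarithmic branch point, modulus 1.
The radius of convergence is the smallest modulus among the singular points: 1/11.
The branch terms are analytic at 11/10 and contribute nothing to the residue; only the rational part matters.
At the order-3 pole 11/10 set g(y) = (y - (11/10))^3*(rational part) = -37*y**2/32 - 28*y/39 + 8.
Order-3 pole: residue = g''(a)/2; g''(11/10) = -37/16, so the residue is -37/32.
List the singular points by increasing real part (a conjugate pair: the negative imaginary part first).


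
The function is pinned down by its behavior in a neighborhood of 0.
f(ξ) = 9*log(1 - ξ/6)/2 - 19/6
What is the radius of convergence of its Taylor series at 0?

Branch term (9/2)*log(1 - ξ/(6)): its argument vanishes at ξ = 6, a logarithmic branch point, modulus 6.
The radius of convergence is the smallest modulus among the singular points: 6.

The radius of convergence is 6.


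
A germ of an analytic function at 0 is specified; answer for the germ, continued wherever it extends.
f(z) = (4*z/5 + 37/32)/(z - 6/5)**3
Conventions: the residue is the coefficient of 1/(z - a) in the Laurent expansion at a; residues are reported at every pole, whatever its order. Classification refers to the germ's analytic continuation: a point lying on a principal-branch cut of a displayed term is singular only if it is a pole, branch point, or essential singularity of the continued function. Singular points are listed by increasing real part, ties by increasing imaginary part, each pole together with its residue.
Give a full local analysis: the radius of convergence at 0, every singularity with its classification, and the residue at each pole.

Radius of convergence at 0: 6/5.
At 6/5: a pole of order 3; residue 0.

Denominator factor (z - 6/5)^3: pole of order 3 at 6/5, modulus 6/5.
The radius of convergence is the smallest modulus among the singular points: 6/5.
At the order-3 pole 6/5 set g(z) = (z - (6/5))^3*f(z) = 4*z/5 + 37/32.
Order-3 pole: residue = g''(a)/2; g''(6/5) = 0, so the residue is 0.


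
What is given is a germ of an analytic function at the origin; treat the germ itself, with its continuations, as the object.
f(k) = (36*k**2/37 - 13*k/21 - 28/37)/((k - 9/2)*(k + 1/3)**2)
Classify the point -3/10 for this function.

Denominator factors: k + 1/3 = 1/30 at k = -3/10; k - 9/2 = -24/5 at k = -3/10 — none vanishes.
So the germ continues analytically to -3/10.

The point is a regular point.


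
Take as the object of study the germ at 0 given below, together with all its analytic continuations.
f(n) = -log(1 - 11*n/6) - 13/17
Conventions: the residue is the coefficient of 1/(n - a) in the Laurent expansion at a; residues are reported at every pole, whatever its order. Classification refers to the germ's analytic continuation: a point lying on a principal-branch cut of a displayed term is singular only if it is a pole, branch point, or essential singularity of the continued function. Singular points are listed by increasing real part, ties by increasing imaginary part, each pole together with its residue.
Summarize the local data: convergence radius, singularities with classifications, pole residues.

Branch term (-1)*log(1 - n/(6/11)): its argument vanishes at n = 6/11, a logarithmic branch point, modulus 6/11.
The radius of convergence is the smallest modulus among the singular points: 6/11.

Radius of convergence at 0: 6/11.
At 6/11: a logarithmic branch point.


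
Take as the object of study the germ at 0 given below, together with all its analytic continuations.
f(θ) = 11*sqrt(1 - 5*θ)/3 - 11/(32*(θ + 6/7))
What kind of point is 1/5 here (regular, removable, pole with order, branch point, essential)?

The point is an algebraic (square-root) branch point.

The term (11/3)*sqrt(1 - θ/(1/5)) has argument 1 - 1/5/(1/5) = 0 at 1/5: a square-root (algebraic, two-sheeted) branch point; the remaining terms are analytic or single-valued there.


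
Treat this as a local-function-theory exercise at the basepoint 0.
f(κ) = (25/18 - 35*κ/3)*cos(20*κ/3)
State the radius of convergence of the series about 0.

The radius of convergence is infinite.

The factor cos(20*κ/3) is entire and contributes no finite singular point.
The polynomial part has no poles.
No finite singular points: the Taylor series at 0 converges everywhere.


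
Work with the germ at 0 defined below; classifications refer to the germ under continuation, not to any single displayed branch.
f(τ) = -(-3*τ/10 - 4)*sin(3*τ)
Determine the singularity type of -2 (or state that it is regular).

The point is a regular point.

There is no denominator, hence no pole anywhere.
The factor -sin(3*τ) is entire.
So the germ continues analytically to -2.


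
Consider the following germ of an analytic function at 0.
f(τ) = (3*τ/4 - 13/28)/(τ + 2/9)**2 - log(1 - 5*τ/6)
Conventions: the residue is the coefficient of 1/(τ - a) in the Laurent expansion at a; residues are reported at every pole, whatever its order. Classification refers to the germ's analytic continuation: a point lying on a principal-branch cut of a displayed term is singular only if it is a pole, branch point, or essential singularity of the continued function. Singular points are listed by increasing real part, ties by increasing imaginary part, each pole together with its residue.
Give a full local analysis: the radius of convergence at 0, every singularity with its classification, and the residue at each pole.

Denominator factor (τ + 2/9)^2: pole of order 2 at -2/9, modulus 2/9.
Branch term (-1)*log(1 - τ/(6/5)): its argument vanishes at τ = 6/5, a logarithmic branch point, modulus 6/5.
The radius of convergence is the smallest modulus among the singular points: 2/9.
The branch term is analytic at -2/9 and contributes nothing to the residue; only the rational part matters.
At the order-2 pole -2/9 set g(τ) = (τ - (-2/9))^2*(rational part) = 3*τ/4 - 13/28.
Order-2 pole: residue = g'(a); g'(-2/9) = 3/4, so the residue is 3/4.
List the singular points by increasing real part (a conjugate pair: the negative imaginary part first).

Radius of convergence at 0: 2/9.
At -2/9: a pole of order 2; residue 3/4.
At 6/5: a logarithmic branch point.


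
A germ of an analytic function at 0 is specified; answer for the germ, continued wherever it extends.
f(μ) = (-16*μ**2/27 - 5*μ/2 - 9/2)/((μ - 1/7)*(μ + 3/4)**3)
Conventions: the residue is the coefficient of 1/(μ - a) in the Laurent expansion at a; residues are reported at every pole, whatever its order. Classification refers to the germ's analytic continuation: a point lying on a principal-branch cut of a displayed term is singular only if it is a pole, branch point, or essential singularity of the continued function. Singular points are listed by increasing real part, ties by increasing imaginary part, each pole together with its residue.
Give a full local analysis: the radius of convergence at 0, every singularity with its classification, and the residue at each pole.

Radius of convergence at 0: 1/7.
At -3/4: a pole of order 3; residue 2886016/421875.
At 1/7: a pole of order 1; residue -2886016/421875.

Denominator factor (μ + 3/4)^3: pole of order 3 at -3/4, modulus 3/4.
Denominator factor (μ - 1/7): pole of order 1 at 1/7, modulus 1/7.
The radius of convergence is the smallest modulus among the singular points: 1/7.
At the order-3 pole -3/4 set g(μ) = (μ - (-3/4))^3*f(μ) = (-16*μ**2/27 - 5*μ/2 - 9/2)/(μ - 1/7).
Order-3 pole: residue = g''(a)/2; g''(-3/4) = 5772032/421875, so the residue is 2886016/421875.
At the order-1 pole 1/7 set g(μ) = (μ - (1/7))*f(μ) = (-16*μ**2/27 - 5*μ/2 - 9/2)/(μ + 3/4)**3.
Simple pole: residue = g(a) at a = 1/7, which is -2886016/421875.
List the singular points by increasing real part (a conjugate pair: the negative imaginary part first).


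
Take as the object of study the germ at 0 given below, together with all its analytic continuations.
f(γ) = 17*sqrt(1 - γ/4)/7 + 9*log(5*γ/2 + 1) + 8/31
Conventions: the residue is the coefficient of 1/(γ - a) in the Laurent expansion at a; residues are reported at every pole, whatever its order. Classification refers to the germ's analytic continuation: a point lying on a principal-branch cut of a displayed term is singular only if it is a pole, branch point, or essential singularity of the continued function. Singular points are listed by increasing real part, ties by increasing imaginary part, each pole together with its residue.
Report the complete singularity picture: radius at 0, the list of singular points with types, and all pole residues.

Radius of convergence at 0: 2/5.
At -2/5: a logarithmic branch point.
At 4: an algebraic (square-root) branch point.

Branch term (17/7)*sqrt(1 - γ/(4)): its argument vanishes at γ = 4, a square-root branch point, modulus 4.
Branch term (9)*log(1 - γ/(-2/5)): its argument vanishes at γ = -2/5, a logarithmic branch point, modulus 2/5.
The radius of convergence is the smallest modulus among the singular points: 2/5.
List the singular points by increasing real part (a conjugate pair: the negative imaginary part first).


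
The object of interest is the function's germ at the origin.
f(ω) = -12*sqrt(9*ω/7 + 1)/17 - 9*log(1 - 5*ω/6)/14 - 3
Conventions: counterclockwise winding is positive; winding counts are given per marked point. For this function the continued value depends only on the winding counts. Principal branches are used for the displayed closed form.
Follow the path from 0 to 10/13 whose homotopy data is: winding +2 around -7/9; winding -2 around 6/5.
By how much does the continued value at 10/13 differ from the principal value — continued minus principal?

The rational part is single-valued and drops out of the difference; each branch term changes only by its own monodromy.
(-12/17)*sqrt(1 - ω/(-7/9)): winding +2 is even, the square root returns to the same sheet, contribution 0.
(-9/14)*log(1 - ω/(6/5)): each positive loop around 6/5 adds 2*pi*i to the log, so winding -2 contributes (-9/14)*(-2)*2*pi*i = (18/7)*pi*i.
Summing the contributions at ω = 10/13 gives (18/7)*pi*i.

Continued minus principal equals (18/7)*pi*i.


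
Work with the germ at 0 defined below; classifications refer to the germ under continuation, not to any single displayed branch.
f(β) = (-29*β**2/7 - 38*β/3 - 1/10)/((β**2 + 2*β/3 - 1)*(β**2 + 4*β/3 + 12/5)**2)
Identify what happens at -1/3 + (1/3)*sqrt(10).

The point is a pole of order 1.

The denominator factor β**2 + 2*β/3 - 1 vanishes at -1/3 + (1/3)*sqrt(10) and appears to the power 1; the numerator there equals -593/630 - (208/63)*sqrt(10), nonzero, and no other factor vanishes.
Hence a pole whose order is the multiplicity, 1.


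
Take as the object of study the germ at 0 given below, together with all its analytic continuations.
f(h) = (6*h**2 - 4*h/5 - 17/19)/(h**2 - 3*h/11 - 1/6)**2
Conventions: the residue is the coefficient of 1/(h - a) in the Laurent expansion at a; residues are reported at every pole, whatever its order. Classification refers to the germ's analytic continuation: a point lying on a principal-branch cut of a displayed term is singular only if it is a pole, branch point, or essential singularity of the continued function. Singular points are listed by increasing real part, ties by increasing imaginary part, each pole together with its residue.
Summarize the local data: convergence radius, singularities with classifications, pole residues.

Radius of convergence at 0: -3/22 + (1/66)*sqrt(807).
At 3/22 - (1/66)*sqrt(807): a pole of order 2; residue -(1520244/6874295)*sqrt(807).
At 3/22 + (1/66)*sqrt(807): a pole of order 2; residue (1520244/6874295)*sqrt(807).

Denominator factor (h**2 - 3*h/11 - 1/6)^2: discriminant 269/363, real irrational roots 3/22 + (1/66)*sqrt(807) and 3/22 - (1/66)*sqrt(807); poles of order 2, moduli 3/22 + (1/66)*sqrt(807) and -3/22 + (1/66)*sqrt(807).
The radius of convergence is the smallest modulus among the singular points: -3/22 + (1/66)*sqrt(807).
The factor h**2 - 3*h/11 - 1/6 splits as (h - a)(h - a') with a = 3/22 - (1/66)*sqrt(807), a' = 3/22 + (1/66)*sqrt(807). At the order-2 pole a set g(h) = (h - a)^2*f(h) = [6*h**2 - 4*h/5 - 17/19] / (h - a')^2.
Order-2 pole: residue = g'(a); g'(3/22 - (1/66)*sqrt(807)) = -(1520244/6874295)*sqrt(807), so the residue is -(1520244/6874295)*sqrt(807).
The factor h**2 - 3*h/11 - 1/6 splits as (h - a)(h - a') with a = 3/22 + (1/66)*sqrt(807), a' = 3/22 - (1/66)*sqrt(807). At the order-2 pole a set g(h) = (h - a)^2*f(h) = [6*h**2 - 4*h/5 - 17/19] / (h - a')^2.
Order-2 pole: residue = g'(a); g'(3/22 + (1/66)*sqrt(807)) = (1520244/6874295)*sqrt(807), so the residue is (1520244/6874295)*sqrt(807).
List the singular points by increasing real part (a conjugate pair: the negative imaginary part first).


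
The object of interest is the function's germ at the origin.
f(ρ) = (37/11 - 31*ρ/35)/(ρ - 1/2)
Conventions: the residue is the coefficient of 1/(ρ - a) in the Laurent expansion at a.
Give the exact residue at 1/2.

At the order-1 pole 1/2 set g(ρ) = (ρ - (1/2))*f(ρ) = 37/11 - 31*ρ/35.
Simple pole: residue = g(a) at a = 1/2, which is 2249/770.

The residue is 2249/770.


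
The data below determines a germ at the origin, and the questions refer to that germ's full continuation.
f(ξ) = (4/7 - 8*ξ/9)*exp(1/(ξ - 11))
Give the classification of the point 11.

The point is an essential singularity.

The exponent 1/(ξ - (11)) has a pole at 11, so exp(1/(ξ - (11))) takes every nonzero value near it: an essential singularity (not a pole of any order).
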